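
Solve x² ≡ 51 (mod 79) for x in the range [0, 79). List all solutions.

Since 79 ≡ 3 (mod 4), a square root of 51 is 51^((79+1)/4) = 51^20 mod 79.
Repeated squaring: 51^2≡73, 51^4≡36, 51^8≡32, 51^16≡76 (mod 79).
51^20 = 51^(16+4) ≡ 50 (mod 79).
Check: 50² = 2500 ≡ 51 (mod 79). The two roots are 29 and 50.

29, 50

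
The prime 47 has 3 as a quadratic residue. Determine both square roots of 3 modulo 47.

12, 35

Since 47 ≡ 3 (mod 4), a square root of 3 is 3^((47+1)/4) = 3^12 mod 47.
Repeated squaring: 3^2≡9, 3^4≡34, 3^8≡28 (mod 47).
3^12 = 3^(8+4) ≡ 12 (mod 47).
Check: 12² = 144 ≡ 3 (mod 47). The two roots are 12 and 35.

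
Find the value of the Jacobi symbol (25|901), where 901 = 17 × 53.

Reciprocity: 25 ≡ 1 and 901 ≡ 1 (mod 4), so (25/901) = +(901/25).
Reduce top mod 25: now compute (1/25).
Reached (1/25) = 1. Collecting the sign flips along the way, the symbol is +1.

1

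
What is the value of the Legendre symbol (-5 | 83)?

1

Euler's criterion: (-5/83) ≡ 78^41 (mod 83).
78^2 ≡ 25 (mod 83)
78^4 ≡ 44 (mod 83)
78^8 ≡ 27 (mod 83)
78^16 ≡ 65 (mod 83)
78^32 ≡ 75 (mod 83)
78^41 = 78^(32+8+1) ≡ 1 (mod 83).
Result is 1, so (-5/83) = 1.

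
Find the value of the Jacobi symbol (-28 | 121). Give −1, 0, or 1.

First reduce: -28 ≡ 93 (mod 121).
Reciprocity: 93 ≡ 1 and 121 ≡ 1 (mod 4), so (93/121) = +(121/93).
Reduce top mod 93: now compute (28/93).
Pull out 2^2: since 93 ≡ 5 (mod 8), (2/93) = -1, so (2/93)^2 = +1.
Reciprocity: 7 ≡ 3 and 93 ≡ 1 (mod 4), so (7/93) = +(93/7).
Reduce top mod 7: now compute (2/7).
Pull out 2: since 7 ≡ 7 (mod 8), (2/7) = +1.
Reached (1/7) = 1. Collecting the sign flips along the way, the symbol is +1.

1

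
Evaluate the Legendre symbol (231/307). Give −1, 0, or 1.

-1

Reciprocity: 231 ≡ 3 and 307 ≡ 3 (mod 4), so (231/307) = −(307/231).
Reduce top mod 231: now compute (76/231).
Pull out 2^2: since 231 ≡ 7 (mod 8), (2/231) = +1, so (2/231)^2 = +1.
Reciprocity: 19 ≡ 3 and 231 ≡ 3 (mod 4), so (19/231) = −(231/19).
Reduce top mod 19: now compute (3/19).
Reciprocity: 3 ≡ 3 and 19 ≡ 3 (mod 4), so (3/19) = −(19/3).
Reduce top mod 3: now compute (1/3).
Reached (1/3) = 1. Collecting the sign flips along the way, the symbol is -1.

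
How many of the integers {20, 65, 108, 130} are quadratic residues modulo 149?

2

(20/149) = +1 → QR.
(65/149) = -1 → non-residue.
(108/149) = -1 → non-residue.
(130/149) = +1 → QR.
Total quadratic residues among the 4: 2.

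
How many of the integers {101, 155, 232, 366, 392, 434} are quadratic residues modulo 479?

(101/479) = -1 → non-residue.
(155/479) = -1 → non-residue.
(232/479) = -1 → non-residue.
(366/479) = +1 → QR.
(392/479) = +1 → QR.
(434/479) = -1 → non-residue.
Total quadratic residues among the 6: 2.

2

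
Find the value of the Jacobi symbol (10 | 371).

-1

Pull out 2: since 371 ≡ 3 (mod 8), (2/371) = -1.
Reciprocity: 5 ≡ 1 and 371 ≡ 3 (mod 4), so (5/371) = +(371/5).
Reduce top mod 5: now compute (1/5).
Reached (1/5) = 1. Collecting the sign flips along the way, the symbol is -1.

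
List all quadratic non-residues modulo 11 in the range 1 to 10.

2, 6, 7, 8, 10

Square k = 1,…,5 (k and 11−k give the same square):
1²=1, 2²=4, 3²=9, 4²≡5, 5²≡3 (mod 11).
The residues are {1, 3, 4, 5, 9}; the non-residues are the remaining 5 nonzero classes.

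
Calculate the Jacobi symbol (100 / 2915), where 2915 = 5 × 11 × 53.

0

Pull out 2^2: since 2915 ≡ 3 (mod 8), (2/2915) = -1, so (2/2915)^2 = +1.
Reciprocity: 25 ≡ 1 and 2915 ≡ 3 (mod 4), so (25/2915) = +(2915/25).
Reduce top mod 25: now compute (15/25).
Reciprocity: 15 ≡ 3 and 25 ≡ 1 (mod 4), so (15/25) = +(25/15).
Reduce top mod 15: now compute (10/15).
Pull out 2: since 15 ≡ 7 (mod 8), (2/15) = +1.
Reciprocity: 5 ≡ 1 and 15 ≡ 3 (mod 4), so (5/15) = +(15/5).
Reduce top mod 5: now compute (0/5).
Top reduces to 0: gcd > 1, so the symbol is 0.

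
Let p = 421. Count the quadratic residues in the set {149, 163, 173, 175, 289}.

4

(149/421) = +1 → QR.
(163/421) = +1 → QR.
(173/421) = -1 → non-residue.
(175/421) = +1 → QR.
(289/421) = +1 → QR.
Total quadratic residues among the 5: 4.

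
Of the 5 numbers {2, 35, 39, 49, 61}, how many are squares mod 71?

(2/71) = +1 → QR.
(35/71) = -1 → non-residue.
(39/71) = -1 → non-residue.
(49/71) = +1 → QR.
(61/71) = -1 → non-residue.
Total quadratic residues among the 5: 2.

2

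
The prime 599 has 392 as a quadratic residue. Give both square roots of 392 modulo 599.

72, 527

Since 599 ≡ 3 (mod 4), a square root of 392 is 392^((599+1)/4) = 392^150 mod 599.
Repeated squaring: 392^2≡320, 392^4≡570, 392^8≡242, 392^16≡461, 392^32≡475, 392^64≡401, 392^128≡269 (mod 599).
392^150 = 392^(128+16+4+2) ≡ 72 (mod 599).
Check: 72² = 5184 ≡ 392 (mod 599). The two roots are 72 and 527.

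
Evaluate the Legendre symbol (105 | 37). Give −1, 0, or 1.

First reduce: 105 ≡ 31 (mod 37).
Reciprocity: 31 ≡ 3 and 37 ≡ 1 (mod 4), so (31/37) = +(37/31).
Reduce top mod 31: now compute (6/31).
Pull out 2: since 31 ≡ 7 (mod 8), (2/31) = +1.
Reciprocity: 3 ≡ 3 and 31 ≡ 3 (mod 4), so (3/31) = −(31/3).
Reduce top mod 3: now compute (1/3).
Reached (1/3) = 1. Collecting the sign flips along the way, the symbol is -1.

-1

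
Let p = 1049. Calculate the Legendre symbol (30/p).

-1

Pull out 2: since 1049 ≡ 1 (mod 8), (2/1049) = +1.
Reciprocity: 15 ≡ 3 and 1049 ≡ 1 (mod 4), so (15/1049) = +(1049/15).
Reduce top mod 15: now compute (14/15).
Pull out 2: since 15 ≡ 7 (mod 8), (2/15) = +1.
Reciprocity: 7 ≡ 3 and 15 ≡ 3 (mod 4), so (7/15) = −(15/7).
Reduce top mod 7: now compute (1/7).
Reached (1/7) = 1. Collecting the sign flips along the way, the symbol is -1.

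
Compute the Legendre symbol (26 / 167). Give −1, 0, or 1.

-1

Pull out 2: since 167 ≡ 7 (mod 8), (2/167) = +1.
Reciprocity: 13 ≡ 1 and 167 ≡ 3 (mod 4), so (13/167) = +(167/13).
Reduce top mod 13: now compute (11/13).
Reciprocity: 11 ≡ 3 and 13 ≡ 1 (mod 4), so (11/13) = +(13/11).
Reduce top mod 11: now compute (2/11).
Pull out 2: since 11 ≡ 3 (mod 8), (2/11) = -1.
Reached (1/11) = 1. Collecting the sign flips along the way, the symbol is -1.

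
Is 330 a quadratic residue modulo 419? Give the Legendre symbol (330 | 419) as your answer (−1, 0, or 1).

1

Pull out 2: since 419 ≡ 3 (mod 8), (2/419) = -1.
Reciprocity: 165 ≡ 1 and 419 ≡ 3 (mod 4), so (165/419) = +(419/165).
Reduce top mod 165: now compute (89/165).
Reciprocity: 89 ≡ 1 and 165 ≡ 1 (mod 4), so (89/165) = +(165/89).
Reduce top mod 89: now compute (76/89).
Pull out 2^2: since 89 ≡ 1 (mod 8), (2/89) = +1, so (2/89)^2 = +1.
Reciprocity: 19 ≡ 3 and 89 ≡ 1 (mod 4), so (19/89) = +(89/19).
Reduce top mod 19: now compute (13/19).
Reciprocity: 13 ≡ 1 and 19 ≡ 3 (mod 4), so (13/19) = +(19/13).
Reduce top mod 13: now compute (6/13).
Pull out 2: since 13 ≡ 5 (mod 8), (2/13) = -1.
Reciprocity: 3 ≡ 3 and 13 ≡ 1 (mod 4), so (3/13) = +(13/3).
Reduce top mod 3: now compute (1/3).
Reached (1/3) = 1. Collecting the sign flips along the way, the symbol is +1.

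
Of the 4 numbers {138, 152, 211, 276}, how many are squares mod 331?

(138/331) = -1 → non-residue.
(152/331) = -1 → non-residue.
(211/331) = -1 → non-residue.
(276/331) = +1 → QR.
Total quadratic residues among the 4: 1.

1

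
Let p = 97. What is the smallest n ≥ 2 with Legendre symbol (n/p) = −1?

(2/97) = +1, so 2 is a residue.
(3/97) = +1, so 3 is a residue.
(4/97) = +1, so 4 is a residue.
(5/97) = −1, so 5 is the smallest positive non-residue mod 97.

5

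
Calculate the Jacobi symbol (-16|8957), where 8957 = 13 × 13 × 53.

1

First reduce: -16 ≡ 8941 (mod 8957).
Reciprocity: 8941 ≡ 1 and 8957 ≡ 1 (mod 4), so (8941/8957) = +(8957/8941).
Reduce top mod 8941: now compute (16/8941).
Pull out 2^4: since 8941 ≡ 5 (mod 8), (2/8941) = -1, so (2/8941)^4 = +1.
Reached (1/8941) = 1. Collecting the sign flips along the way, the symbol is +1.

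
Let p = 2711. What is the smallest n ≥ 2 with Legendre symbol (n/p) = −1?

(2/2711) = +1, so 2 is a residue.
(3/2711) = +1, so 3 is a residue.
(4/2711) = +1, so 4 is a residue.
(5/2711) = +1, so 5 is a residue.
(6/2711) = +1, so 6 is a residue.
(7/2711) = −1, so 7 is the smallest positive non-residue mod 2711.

7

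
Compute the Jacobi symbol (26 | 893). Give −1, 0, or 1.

-1

Pull out 2: since 893 ≡ 5 (mod 8), (2/893) = -1.
Reciprocity: 13 ≡ 1 and 893 ≡ 1 (mod 4), so (13/893) = +(893/13).
Reduce top mod 13: now compute (9/13).
Reciprocity: 9 ≡ 1 and 13 ≡ 1 (mod 4), so (9/13) = +(13/9).
Reduce top mod 9: now compute (4/9).
Pull out 2^2: since 9 ≡ 1 (mod 8), (2/9) = +1, so (2/9)^2 = +1.
Reached (1/9) = 1. Collecting the sign flips along the way, the symbol is -1.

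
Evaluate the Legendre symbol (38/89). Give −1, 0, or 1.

-1

Euler's criterion: (38/89) ≡ 38^44 (mod 89).
38^2 ≡ 20 (mod 89)
38^4 ≡ 44 (mod 89)
38^8 ≡ 67 (mod 89)
38^16 ≡ 39 (mod 89)
38^32 ≡ 8 (mod 89)
38^44 = 38^(32+8+4) ≡ 88 (mod 89).
Result is 88 ≡ −1, so (38/89) = −1.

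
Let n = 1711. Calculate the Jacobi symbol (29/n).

0

Reciprocity: 29 ≡ 1 and 1711 ≡ 3 (mod 4), so (29/1711) = +(1711/29).
Reduce top mod 29: now compute (0/29).
Top reduces to 0: gcd > 1, so the symbol is 0.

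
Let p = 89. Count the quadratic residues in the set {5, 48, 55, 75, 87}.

(5/89) = +1 → QR.
(48/89) = -1 → non-residue.
(55/89) = +1 → QR.
(75/89) = -1 → non-residue.
(87/89) = +1 → QR.
Total quadratic residues among the 5: 3.

3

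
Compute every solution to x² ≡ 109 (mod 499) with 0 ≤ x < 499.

205, 294

Since 499 ≡ 3 (mod 4), a square root of 109 is 109^((499+1)/4) = 109^125 mod 499.
Repeated squaring: 109^2≡404, 109^4≡43, 109^8≡352, 109^16≡152, 109^32≡150, 109^64≡45 (mod 499).
109^125 = 109^(64+32+16+8+4+1) ≡ 294 (mod 499).
Check: 294² = 86436 ≡ 109 (mod 499). The two roots are 205 and 294.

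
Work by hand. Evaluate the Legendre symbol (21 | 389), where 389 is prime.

Reciprocity: 21 ≡ 1 and 389 ≡ 1 (mod 4), so (21/389) = +(389/21).
Reduce top mod 21: now compute (11/21).
Reciprocity: 11 ≡ 3 and 21 ≡ 1 (mod 4), so (11/21) = +(21/11).
Reduce top mod 11: now compute (10/11).
Pull out 2: since 11 ≡ 3 (mod 8), (2/11) = -1.
Reciprocity: 5 ≡ 1 and 11 ≡ 3 (mod 4), so (5/11) = +(11/5).
Reduce top mod 5: now compute (1/5).
Reached (1/5) = 1. Collecting the sign flips along the way, the symbol is -1.

-1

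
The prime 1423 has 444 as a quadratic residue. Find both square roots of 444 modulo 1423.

Since 1423 ≡ 3 (mod 4), a square root of 444 is 444^((1423+1)/4) = 444^356 mod 1423.
Repeated squaring: 444^2≡762, 444^4≡60, 444^8≡754, 444^16≡739, 444^32≡1112, 444^64≡1380, 444^128≡426, 444^256≡755 (mod 1423).
444^356 = 444^(256+64+32+4) ≡ 186 (mod 1423).
Check: 186² = 34596 ≡ 444 (mod 1423). The two roots are 186 and 1237.

186, 1237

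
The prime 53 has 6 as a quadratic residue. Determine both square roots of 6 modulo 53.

53 ≡ 1 (mod 4), so we find a root by search.
Trying successive values, 18² = 324 ≡ 6 (mod 53). The other root is 53 − 18 = 35.

18, 35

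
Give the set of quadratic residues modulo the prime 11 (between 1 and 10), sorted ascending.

1 3 4 5 9

Square k = 1,…,5 (k and 11−k give the same square):
1²=1, 2²=4, 3²=9, 4²≡5, 5²≡3 (mod 11).
So the quadratic residues mod 11 are {1, 3, 4, 5, 9}.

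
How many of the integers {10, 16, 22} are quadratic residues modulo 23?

(10/23) = -1 → non-residue.
(16/23) = +1 → QR.
(22/23) = -1 → non-residue.
Total quadratic residues among the 3: 1.

1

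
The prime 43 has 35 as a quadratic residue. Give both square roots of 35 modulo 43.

11, 32

Since 43 ≡ 3 (mod 4), a square root of 35 is 35^((43+1)/4) = 35^11 mod 43.
Repeated squaring: 35^2≡21, 35^4≡11, 35^8≡35 (mod 43).
35^11 = 35^(8+2+1) ≡ 11 (mod 43).
Check: 11² = 121 ≡ 35 (mod 43). The two roots are 11 and 32.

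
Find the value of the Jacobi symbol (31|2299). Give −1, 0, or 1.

Reciprocity: 31 ≡ 3 and 2299 ≡ 3 (mod 4), so (31/2299) = −(2299/31).
Reduce top mod 31: now compute (5/31).
Reciprocity: 5 ≡ 1 and 31 ≡ 3 (mod 4), so (5/31) = +(31/5).
Reduce top mod 5: now compute (1/5).
Reached (1/5) = 1. Collecting the sign flips along the way, the symbol is -1.

-1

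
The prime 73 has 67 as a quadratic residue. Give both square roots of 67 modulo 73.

33, 40

73 ≡ 1 (mod 4), so we find a root by search.
Trying successive values, 33² = 1089 ≡ 67 (mod 73). The other root is 73 − 33 = 40.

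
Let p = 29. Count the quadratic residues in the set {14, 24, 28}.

2

(14/29) = -1 → non-residue.
(24/29) = +1 → QR.
(28/29) = +1 → QR.
Total quadratic residues among the 3: 2.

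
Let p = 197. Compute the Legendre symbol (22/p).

1

Euler's criterion: (22/197) ≡ 22^98 (mod 197).
22^2 ≡ 90 (mod 197)
22^4 ≡ 23 (mod 197)
22^8 ≡ 135 (mod 197)
22^16 ≡ 101 (mod 197)
22^32 ≡ 154 (mod 197)
22^64 ≡ 76 (mod 197)
22^98 = 22^(64+32+2) ≡ 1 (mod 197).
Result is 1, so (22/197) = 1.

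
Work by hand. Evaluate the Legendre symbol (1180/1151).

Euler's criterion: (1180/1151) ≡ 29^575 (mod 1151).
29^2 ≡ 841 (mod 1151)
29^4 ≡ 567 (mod 1151)
29^8 ≡ 360 (mod 1151)
29^16 ≡ 688 (mod 1151)
29^32 ≡ 283 (mod 1151)
29^64 ≡ 670 (mod 1151)
29^128 ≡ 10 (mod 1151)
29^256 ≡ 100 (mod 1151)
29^512 ≡ 792 (mod 1151)
29^575 = 29^(512+32+16+8+4+2+1) ≡ 1 (mod 1151).
Result is 1, so (1180/1151) = 1.

1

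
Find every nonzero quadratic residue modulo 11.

1 3 4 5 9

Square k = 1,…,5 (k and 11−k give the same square):
1²=1, 2²=4, 3²=9, 4²≡5, 5²≡3 (mod 11).
So the quadratic residues mod 11 are {1, 3, 4, 5, 9}.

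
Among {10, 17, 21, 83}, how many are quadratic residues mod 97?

(10/97) = -1 → non-residue.
(17/97) = -1 → non-residue.
(21/97) = -1 → non-residue.
(83/97) = -1 → non-residue.
Total quadratic residues among the 4: 0.

0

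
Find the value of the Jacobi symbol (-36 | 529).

1

First reduce: -36 ≡ 493 (mod 529).
Reciprocity: 493 ≡ 1 and 529 ≡ 1 (mod 4), so (493/529) = +(529/493).
Reduce top mod 493: now compute (36/493).
Pull out 2^2: since 493 ≡ 5 (mod 8), (2/493) = -1, so (2/493)^2 = +1.
Reciprocity: 9 ≡ 1 and 493 ≡ 1 (mod 4), so (9/493) = +(493/9).
Reduce top mod 9: now compute (7/9).
Reciprocity: 7 ≡ 3 and 9 ≡ 1 (mod 4), so (7/9) = +(9/7).
Reduce top mod 7: now compute (2/7).
Pull out 2: since 7 ≡ 7 (mod 8), (2/7) = +1.
Reached (1/7) = 1. Collecting the sign flips along the way, the symbol is +1.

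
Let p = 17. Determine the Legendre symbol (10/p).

-1

Pull out 2: since 17 ≡ 1 (mod 8), (2/17) = +1.
Reciprocity: 5 ≡ 1 and 17 ≡ 1 (mod 4), so (5/17) = +(17/5).
Reduce top mod 5: now compute (2/5).
Pull out 2: since 5 ≡ 5 (mod 8), (2/5) = -1.
Reached (1/5) = 1. Collecting the sign flips along the way, the symbol is -1.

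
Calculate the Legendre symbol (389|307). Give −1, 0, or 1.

Euler's criterion: (389/307) ≡ 82^153 (mod 307).
82^2 ≡ 277 (mod 307)
82^4 ≡ 286 (mod 307)
82^8 ≡ 134 (mod 307)
82^16 ≡ 150 (mod 307)
82^32 ≡ 89 (mod 307)
82^64 ≡ 246 (mod 307)
82^128 ≡ 37 (mod 307)
82^153 = 82^(128+16+8+1) ≡ 306 (mod 307).
Result is 306 ≡ −1, so (389/307) = −1.

-1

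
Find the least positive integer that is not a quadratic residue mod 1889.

3

(2/1889) = +1, so 2 is a residue.
(3/1889) = −1, so 3 is the smallest positive non-residue mod 1889.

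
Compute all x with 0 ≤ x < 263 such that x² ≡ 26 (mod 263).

Since 263 ≡ 3 (mod 4), a square root of 26 is 26^((263+1)/4) = 26^66 mod 263.
Repeated squaring: 26^2≡150, 26^4≡145, 26^8≡248, 26^16≡225, 26^32≡129, 26^64≡72 (mod 263).
26^66 = 26^(64+2) ≡ 17 (mod 263).
Check: 17² = 289 ≡ 26 (mod 263). The two roots are 17 and 246.

17, 246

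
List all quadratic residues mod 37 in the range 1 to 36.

1,3,4,7,9,10,11,12,16,21,25,26,27,28,30,33,34,36

Square k = 1,…,18 (k and 37−k give the same square):
1²=1, 2²=4, 3²=9, 4²=16, 5²=25, 6²=36, 7²≡12, 8²≡27, 9²≡7, 10²≡26, 11²≡10, 12²≡33, 13²≡21, 14²≡11, 15²≡3, 16²≡34, 17²≡30, 18²≡28 (mod 37).
So the quadratic residues mod 37 are {1, 3, 4, 7, 9, 10, 11, 12, 16, 21, 25, 26, 27, 28, 30, 33, 34, 36}.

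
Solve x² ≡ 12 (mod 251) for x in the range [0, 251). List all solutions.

Since 251 ≡ 3 (mod 4), a square root of 12 is 12^((251+1)/4) = 12^63 mod 251.
Repeated squaring: 12^2≡144, 12^4≡154, 12^8≡122, 12^16≡75, 12^32≡103 (mod 251).
12^63 = 12^(32+16+8+4+2+1) ≡ 152 (mod 251).
Check: 152² = 23104 ≡ 12 (mod 251). The two roots are 99 and 152.

99, 152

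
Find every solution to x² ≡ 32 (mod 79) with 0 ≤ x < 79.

36, 43

Since 79 ≡ 3 (mod 4), a square root of 32 is 32^((79+1)/4) = 32^20 mod 79.
Repeated squaring: 32^2≡76, 32^4≡9, 32^8≡2, 32^16≡4 (mod 79).
32^20 = 32^(16+4) ≡ 36 (mod 79).
Check: 36² = 1296 ≡ 32 (mod 79). The two roots are 36 and 43.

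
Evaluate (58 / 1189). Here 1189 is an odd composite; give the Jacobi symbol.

Pull out 2: since 1189 ≡ 5 (mod 8), (2/1189) = -1.
Reciprocity: 29 ≡ 1 and 1189 ≡ 1 (mod 4), so (29/1189) = +(1189/29).
Reduce top mod 29: now compute (0/29).
Top reduces to 0: gcd > 1, so the symbol is 0.

0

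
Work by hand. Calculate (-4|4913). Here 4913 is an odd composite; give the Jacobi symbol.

1

First reduce: -4 ≡ 4909 (mod 4913).
Reciprocity: 4909 ≡ 1 and 4913 ≡ 1 (mod 4), so (4909/4913) = +(4913/4909).
Reduce top mod 4909: now compute (4/4909).
Pull out 2^2: since 4909 ≡ 5 (mod 8), (2/4909) = -1, so (2/4909)^2 = +1.
Reached (1/4909) = 1. Collecting the sign flips along the way, the symbol is +1.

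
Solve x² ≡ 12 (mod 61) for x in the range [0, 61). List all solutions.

16, 45

61 ≡ 1 (mod 4), so we find a root by search.
Trying successive values, 16² = 256 ≡ 12 (mod 61). The other root is 61 − 16 = 45.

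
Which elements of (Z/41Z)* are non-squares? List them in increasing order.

Square k = 1,…,20 (k and 41−k give the same square):
1²=1, 2²=4, 3²=9, 4²=16, 5²=25, 6²=36, 7²≡8, 8²≡23, 9²≡40, 10²≡18, 11²≡39, 12²≡21, 13²≡5, 14²≡32, 15²≡20, 16²≡10, 17²≡2, 18²≡37, 19²≡33, 20²≡31 (mod 41).
The residues are {1, 2, 4, 5, 8, 9, 10, 16, 18, 20, 21, 23, 25, 31, 32, 33, 36, 37, 39, 40}; the non-residues are the remaining 20 nonzero classes.

3,6,7,11,12,13,14,15,17,19,22,24,26,27,28,29,30,34,35,38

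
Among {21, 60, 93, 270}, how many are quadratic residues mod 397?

2

(21/397) = -1 → non-residue.
(60/397) = -1 → non-residue.
(93/397) = +1 → QR.
(270/397) = +1 → QR.
Total quadratic residues among the 4: 2.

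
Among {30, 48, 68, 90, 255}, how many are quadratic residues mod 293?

(30/293) = -1 → non-residue.
(48/293) = -1 → non-residue.
(68/293) = +1 → QR.
(90/293) = +1 → QR.
(255/293) = +1 → QR.
Total quadratic residues among the 5: 3.

3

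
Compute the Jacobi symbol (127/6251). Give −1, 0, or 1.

Reciprocity: 127 ≡ 3 and 6251 ≡ 3 (mod 4), so (127/6251) = −(6251/127).
Reduce top mod 127: now compute (28/127).
Pull out 2^2: since 127 ≡ 7 (mod 8), (2/127) = +1, so (2/127)^2 = +1.
Reciprocity: 7 ≡ 3 and 127 ≡ 3 (mod 4), so (7/127) = −(127/7).
Reduce top mod 7: now compute (1/7).
Reached (1/7) = 1. Collecting the sign flips along the way, the symbol is +1.

1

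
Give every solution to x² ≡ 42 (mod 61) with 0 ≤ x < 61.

61 ≡ 1 (mod 4), so we find a root by search.
Trying successive values, 15² = 225 ≡ 42 (mod 61). The other root is 61 − 15 = 46.

15, 46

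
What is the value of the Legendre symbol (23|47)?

-1

Reciprocity: 23 ≡ 3 and 47 ≡ 3 (mod 4), so (23/47) = −(47/23).
Reduce top mod 23: now compute (1/23).
Reached (1/23) = 1. Collecting the sign flips along the way, the symbol is -1.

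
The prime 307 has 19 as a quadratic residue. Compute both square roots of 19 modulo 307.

Since 307 ≡ 3 (mod 4), a square root of 19 is 19^((307+1)/4) = 19^77 mod 307.
Repeated squaring: 19^2≡54, 19^4≡153, 19^8≡77, 19^16≡96, 19^32≡6, 19^64≡36 (mod 307).
19^77 = 19^(64+8+4+1) ≡ 68 (mod 307).
Check: 68² = 4624 ≡ 19 (mod 307). The two roots are 68 and 239.

68, 239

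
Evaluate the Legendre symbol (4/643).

1

Pull out 2^2: since 643 ≡ 3 (mod 8), (2/643) = -1, so (2/643)^2 = +1.
Reached (1/643) = 1. Collecting the sign flips along the way, the symbol is +1.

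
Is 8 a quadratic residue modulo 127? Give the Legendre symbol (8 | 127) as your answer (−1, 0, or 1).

1

Pull out 2^3: since 127 ≡ 7 (mod 8), (2/127) = +1, so (2/127)^3 = +1.
Reached (1/127) = 1. Collecting the sign flips along the way, the symbol is +1.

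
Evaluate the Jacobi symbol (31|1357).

Reciprocity: 31 ≡ 3 and 1357 ≡ 1 (mod 4), so (31/1357) = +(1357/31).
Reduce top mod 31: now compute (24/31).
Pull out 2^3: since 31 ≡ 7 (mod 8), (2/31) = +1, so (2/31)^3 = +1.
Reciprocity: 3 ≡ 3 and 31 ≡ 3 (mod 4), so (3/31) = −(31/3).
Reduce top mod 3: now compute (1/3).
Reached (1/3) = 1. Collecting the sign flips along the way, the symbol is -1.

-1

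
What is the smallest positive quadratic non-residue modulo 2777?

3

(2/2777) = +1, so 2 is a residue.
(3/2777) = −1, so 3 is the smallest positive non-residue mod 2777.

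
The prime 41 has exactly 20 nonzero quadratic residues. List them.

1, 2, 4, 5, 8, 9, 10, 16, 18, 20, 21, 23, 25, 31, 32, 33, 36, 37, 39, 40

Square k = 1,…,20 (k and 41−k give the same square):
1²=1, 2²=4, 3²=9, 4²=16, 5²=25, 6²=36, 7²≡8, 8²≡23, 9²≡40, 10²≡18, 11²≡39, 12²≡21, 13²≡5, 14²≡32, 15²≡20, 16²≡10, 17²≡2, 18²≡37, 19²≡33, 20²≡31 (mod 41).
So the quadratic residues mod 41 are {1, 2, 4, 5, 8, 9, 10, 16, 18, 20, 21, 23, 25, 31, 32, 33, 36, 37, 39, 40}.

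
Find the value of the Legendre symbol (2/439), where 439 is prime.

1

Pull out 2: since 439 ≡ 7 (mod 8), (2/439) = +1.
Reached (1/439) = 1. Collecting the sign flips along the way, the symbol is +1.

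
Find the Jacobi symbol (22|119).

Pull out 2: since 119 ≡ 7 (mod 8), (2/119) = +1.
Reciprocity: 11 ≡ 3 and 119 ≡ 3 (mod 4), so (11/119) = −(119/11).
Reduce top mod 11: now compute (9/11).
Reciprocity: 9 ≡ 1 and 11 ≡ 3 (mod 4), so (9/11) = +(11/9).
Reduce top mod 9: now compute (2/9).
Pull out 2: since 9 ≡ 1 (mod 8), (2/9) = +1.
Reached (1/9) = 1. Collecting the sign flips along the way, the symbol is -1.

-1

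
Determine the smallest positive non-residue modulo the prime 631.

(2/631) = +1, so 2 is a residue.
(3/631) = −1, so 3 is the smallest positive non-residue mod 631.

3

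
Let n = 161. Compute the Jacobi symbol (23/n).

Reciprocity: 23 ≡ 3 and 161 ≡ 1 (mod 4), so (23/161) = +(161/23).
Reduce top mod 23: now compute (0/23).
Top reduces to 0: gcd > 1, so the symbol is 0.

0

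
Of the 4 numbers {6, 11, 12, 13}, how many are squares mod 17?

(6/17) = -1 → non-residue.
(11/17) = -1 → non-residue.
(12/17) = -1 → non-residue.
(13/17) = +1 → QR.
Total quadratic residues among the 4: 1.

1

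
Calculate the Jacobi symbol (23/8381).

1

Reciprocity: 23 ≡ 3 and 8381 ≡ 1 (mod 4), so (23/8381) = +(8381/23).
Reduce top mod 23: now compute (9/23).
Reciprocity: 9 ≡ 1 and 23 ≡ 3 (mod 4), so (9/23) = +(23/9).
Reduce top mod 9: now compute (5/9).
Reciprocity: 5 ≡ 1 and 9 ≡ 1 (mod 4), so (5/9) = +(9/5).
Reduce top mod 5: now compute (4/5).
Pull out 2^2: since 5 ≡ 5 (mod 8), (2/5) = -1, so (2/5)^2 = +1.
Reached (1/5) = 1. Collecting the sign flips along the way, the symbol is +1.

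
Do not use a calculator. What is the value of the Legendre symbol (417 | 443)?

Reciprocity: 417 ≡ 1 and 443 ≡ 3 (mod 4), so (417/443) = +(443/417).
Reduce top mod 417: now compute (26/417).
Pull out 2: since 417 ≡ 1 (mod 8), (2/417) = +1.
Reciprocity: 13 ≡ 1 and 417 ≡ 1 (mod 4), so (13/417) = +(417/13).
Reduce top mod 13: now compute (1/13).
Reached (1/13) = 1. Collecting the sign flips along the way, the symbol is +1.

1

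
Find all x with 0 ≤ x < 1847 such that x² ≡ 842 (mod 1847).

904, 943

Since 1847 ≡ 3 (mod 4), a square root of 842 is 842^((1847+1)/4) = 842^462 mod 1847.
Repeated squaring: 842^2≡1563, 842^4≡1235, 842^8≡1450, 842^16≡614, 842^32≡208, 842^64≡783, 842^128≡1732, 842^256≡296 (mod 1847).
842^462 = 842^(256+128+64+8+4+2) ≡ 943 (mod 1847).
Check: 943² = 889249 ≡ 842 (mod 1847). The two roots are 904 and 943.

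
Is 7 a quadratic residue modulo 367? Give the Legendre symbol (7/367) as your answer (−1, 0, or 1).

1

Reciprocity: 7 ≡ 3 and 367 ≡ 3 (mod 4), so (7/367) = −(367/7).
Reduce top mod 7: now compute (3/7).
Reciprocity: 3 ≡ 3 and 7 ≡ 3 (mod 4), so (3/7) = −(7/3).
Reduce top mod 3: now compute (1/3).
Reached (1/3) = 1. Collecting the sign flips along the way, the symbol is +1.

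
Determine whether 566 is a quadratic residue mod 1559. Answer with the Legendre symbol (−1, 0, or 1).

-1

Pull out 2: since 1559 ≡ 7 (mod 8), (2/1559) = +1.
Reciprocity: 283 ≡ 3 and 1559 ≡ 3 (mod 4), so (283/1559) = −(1559/283).
Reduce top mod 283: now compute (144/283).
Pull out 2^4: since 283 ≡ 3 (mod 8), (2/283) = -1, so (2/283)^4 = +1.
Reciprocity: 9 ≡ 1 and 283 ≡ 3 (mod 4), so (9/283) = +(283/9).
Reduce top mod 9: now compute (4/9).
Pull out 2^2: since 9 ≡ 1 (mod 8), (2/9) = +1, so (2/9)^2 = +1.
Reached (1/9) = 1. Collecting the sign flips along the way, the symbol is -1.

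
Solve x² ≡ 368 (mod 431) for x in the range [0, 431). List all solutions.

Since 431 ≡ 3 (mod 4), a square root of 368 is 368^((431+1)/4) = 368^108 mod 431.
Repeated squaring: 368^2≡90, 368^4≡342, 368^8≡163, 368^16≡278, 368^32≡135, 368^64≡123 (mod 431).
368^108 = 368^(64+32+8+4) ≡ 182 (mod 431).
Check: 182² = 33124 ≡ 368 (mod 431). The two roots are 182 and 249.

182, 249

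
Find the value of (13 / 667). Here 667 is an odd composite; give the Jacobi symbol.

1

Reciprocity: 13 ≡ 1 and 667 ≡ 3 (mod 4), so (13/667) = +(667/13).
Reduce top mod 13: now compute (4/13).
Pull out 2^2: since 13 ≡ 5 (mod 8), (2/13) = -1, so (2/13)^2 = +1.
Reached (1/13) = 1. Collecting the sign flips along the way, the symbol is +1.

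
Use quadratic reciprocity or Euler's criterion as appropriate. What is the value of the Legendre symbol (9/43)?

1

Euler's criterion: (9/43) ≡ 9^21 (mod 43).
9^2 ≡ 38 (mod 43)
9^4 ≡ 25 (mod 43)
9^8 ≡ 23 (mod 43)
9^16 ≡ 13 (mod 43)
9^21 = 9^(16+4+1) ≡ 1 (mod 43).
Result is 1, so (9/43) = 1.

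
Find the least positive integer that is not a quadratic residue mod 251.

2

(2/251) = −1, so 2 is the smallest positive non-residue mod 251.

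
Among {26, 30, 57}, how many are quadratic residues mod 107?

(26/107) = -1 → non-residue.
(30/107) = +1 → QR.
(57/107) = +1 → QR.
Total quadratic residues among the 3: 2.

2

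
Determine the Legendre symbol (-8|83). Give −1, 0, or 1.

1

First reduce: -8 ≡ 75 (mod 83).
Reciprocity: 75 ≡ 3 and 83 ≡ 3 (mod 4), so (75/83) = −(83/75).
Reduce top mod 75: now compute (8/75).
Pull out 2^3: since 75 ≡ 3 (mod 8), (2/75) = -1, so (2/75)^3 = -1.
Reached (1/75) = 1. Collecting the sign flips along the way, the symbol is +1.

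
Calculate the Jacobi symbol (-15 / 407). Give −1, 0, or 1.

1

First reduce: -15 ≡ 392 (mod 407).
Pull out 2^3: since 407 ≡ 7 (mod 8), (2/407) = +1, so (2/407)^3 = +1.
Reciprocity: 49 ≡ 1 and 407 ≡ 3 (mod 4), so (49/407) = +(407/49).
Reduce top mod 49: now compute (15/49).
Reciprocity: 15 ≡ 3 and 49 ≡ 1 (mod 4), so (15/49) = +(49/15).
Reduce top mod 15: now compute (4/15).
Pull out 2^2: since 15 ≡ 7 (mod 8), (2/15) = +1, so (2/15)^2 = +1.
Reached (1/15) = 1. Collecting the sign flips along the way, the symbol is +1.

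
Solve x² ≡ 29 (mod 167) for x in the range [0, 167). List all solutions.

Since 167 ≡ 3 (mod 4), a square root of 29 is 29^((167+1)/4) = 29^42 mod 167.
Repeated squaring: 29^2≡6, 29^4≡36, 29^8≡127, 29^16≡97, 29^32≡57 (mod 167).
29^42 = 29^(32+8+2) ≡ 14 (mod 167).
Check: 14² = 196 ≡ 29 (mod 167). The two roots are 14 and 153.

14, 153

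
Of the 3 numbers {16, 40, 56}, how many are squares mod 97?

(16/97) = +1 → QR.
(40/97) = -1 → non-residue.
(56/97) = -1 → non-residue.
Total quadratic residues among the 3: 1.

1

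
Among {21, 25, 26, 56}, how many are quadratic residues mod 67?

4

(21/67) = +1 → QR.
(25/67) = +1 → QR.
(26/67) = +1 → QR.
(56/67) = +1 → QR.
Total quadratic residues among the 4: 4.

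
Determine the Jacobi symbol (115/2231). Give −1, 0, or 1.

Reciprocity: 115 ≡ 3 and 2231 ≡ 3 (mod 4), so (115/2231) = −(2231/115).
Reduce top mod 115: now compute (46/115).
Pull out 2: since 115 ≡ 3 (mod 8), (2/115) = -1.
Reciprocity: 23 ≡ 3 and 115 ≡ 3 (mod 4), so (23/115) = −(115/23).
Reduce top mod 23: now compute (0/23).
Top reduces to 0: gcd > 1, so the symbol is 0.

0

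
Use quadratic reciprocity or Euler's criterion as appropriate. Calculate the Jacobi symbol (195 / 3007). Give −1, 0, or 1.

1

Reciprocity: 195 ≡ 3 and 3007 ≡ 3 (mod 4), so (195/3007) = −(3007/195).
Reduce top mod 195: now compute (82/195).
Pull out 2: since 195 ≡ 3 (mod 8), (2/195) = -1.
Reciprocity: 41 ≡ 1 and 195 ≡ 3 (mod 4), so (41/195) = +(195/41).
Reduce top mod 41: now compute (31/41).
Reciprocity: 31 ≡ 3 and 41 ≡ 1 (mod 4), so (31/41) = +(41/31).
Reduce top mod 31: now compute (10/31).
Pull out 2: since 31 ≡ 7 (mod 8), (2/31) = +1.
Reciprocity: 5 ≡ 1 and 31 ≡ 3 (mod 4), so (5/31) = +(31/5).
Reduce top mod 5: now compute (1/5).
Reached (1/5) = 1. Collecting the sign flips along the way, the symbol is +1.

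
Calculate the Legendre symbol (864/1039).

-1

Euler's criterion: (864/1039) ≡ 864^519 (mod 1039).
864^2 ≡ 494 (mod 1039)
864^4 ≡ 910 (mod 1039)
864^8 ≡ 17 (mod 1039)
864^16 ≡ 289 (mod 1039)
864^32 ≡ 401 (mod 1039)
864^64 ≡ 795 (mod 1039)
864^128 ≡ 313 (mod 1039)
864^256 ≡ 303 (mod 1039)
864^512 ≡ 377 (mod 1039)
864^519 = 864^(512+4+2+1) ≡ 1038 (mod 1039).
Result is 1038 ≡ −1, so (864/1039) = −1.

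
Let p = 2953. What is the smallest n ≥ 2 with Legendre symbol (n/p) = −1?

5

(2/2953) = +1, so 2 is a residue.
(3/2953) = +1, so 3 is a residue.
(4/2953) = +1, so 4 is a residue.
(5/2953) = −1, so 5 is the smallest positive non-residue mod 2953.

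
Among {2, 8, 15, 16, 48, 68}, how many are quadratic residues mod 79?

(2/79) = +1 → QR.
(8/79) = +1 → QR.
(15/79) = -1 → non-residue.
(16/79) = +1 → QR.
(48/79) = -1 → non-residue.
(68/79) = -1 → non-residue.
Total quadratic residues among the 6: 3.

3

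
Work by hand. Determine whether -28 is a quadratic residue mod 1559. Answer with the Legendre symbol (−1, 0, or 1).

-1

First reduce: -28 ≡ 1531 (mod 1559).
Reciprocity: 1531 ≡ 3 and 1559 ≡ 3 (mod 4), so (1531/1559) = −(1559/1531).
Reduce top mod 1531: now compute (28/1531).
Pull out 2^2: since 1531 ≡ 3 (mod 8), (2/1531) = -1, so (2/1531)^2 = +1.
Reciprocity: 7 ≡ 3 and 1531 ≡ 3 (mod 4), so (7/1531) = −(1531/7).
Reduce top mod 7: now compute (5/7).
Reciprocity: 5 ≡ 1 and 7 ≡ 3 (mod 4), so (5/7) = +(7/5).
Reduce top mod 5: now compute (2/5).
Pull out 2: since 5 ≡ 5 (mod 8), (2/5) = -1.
Reached (1/5) = 1. Collecting the sign flips along the way, the symbol is -1.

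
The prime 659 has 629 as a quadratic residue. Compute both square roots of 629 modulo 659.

238, 421

Since 659 ≡ 3 (mod 4), a square root of 629 is 629^((659+1)/4) = 629^165 mod 659.
Repeated squaring: 629^2≡241, 629^4≡89, 629^8≡13, 629^16≡169, 629^32≡224, 629^64≡92, 629^128≡556 (mod 659).
629^165 = 629^(128+32+4+1) ≡ 238 (mod 659).
Check: 238² = 56644 ≡ 629 (mod 659). The two roots are 238 and 421.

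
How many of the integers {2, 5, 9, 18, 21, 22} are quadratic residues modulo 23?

(2/23) = +1 → QR.
(5/23) = -1 → non-residue.
(9/23) = +1 → QR.
(18/23) = +1 → QR.
(21/23) = -1 → non-residue.
(22/23) = -1 → non-residue.
Total quadratic residues among the 6: 3.

3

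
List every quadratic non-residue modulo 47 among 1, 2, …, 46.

Square k = 1,…,23 (k and 47−k give the same square):
1²=1, 2²=4, 3²=9, 4²=16, 5²=25, 6²=36, 7²≡2, 8²≡17, 9²≡34, 10²≡6, 11²≡27, 12²≡3, 13²≡28, 14²≡8, 15²≡37, 16²≡21, 17²≡7, 18²≡42, 19²≡32, 20²≡24, 21²≡18, 22²≡14, 23²≡12 (mod 47).
The residues are {1, 2, 3, 4, 6, 7, 8, 9, 12, 14, 16, 17, 18, 21, 24, 25, 27, 28, 32, 34, 36, 37, 42}; the non-residues are the remaining 23 nonzero classes.

5 10 11 13 15 19 20 22 23 26 29 30 31 33 35 38 39 40 41 43 44 45 46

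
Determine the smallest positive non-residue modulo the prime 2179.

(2/2179) = −1, so 2 is the smallest positive non-residue mod 2179.

2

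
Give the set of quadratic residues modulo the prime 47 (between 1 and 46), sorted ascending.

Square k = 1,…,23 (k and 47−k give the same square):
1²=1, 2²=4, 3²=9, 4²=16, 5²=25, 6²=36, 7²≡2, 8²≡17, 9²≡34, 10²≡6, 11²≡27, 12²≡3, 13²≡28, 14²≡8, 15²≡37, 16²≡21, 17²≡7, 18²≡42, 19²≡32, 20²≡24, 21²≡18, 22²≡14, 23²≡12 (mod 47).
So the quadratic residues mod 47 are {1, 2, 3, 4, 6, 7, 8, 9, 12, 14, 16, 17, 18, 21, 24, 25, 27, 28, 32, 34, 36, 37, 42}.

1,2,3,4,6,7,8,9,12,14,16,17,18,21,24,25,27,28,32,34,36,37,42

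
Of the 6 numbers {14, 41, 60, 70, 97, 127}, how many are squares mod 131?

(14/131) = -1 → non-residue.
(41/131) = +1 → QR.
(60/131) = +1 → QR.
(70/131) = -1 → non-residue.
(97/131) = -1 → non-residue.
(127/131) = -1 → non-residue.
Total quadratic residues among the 6: 2.

2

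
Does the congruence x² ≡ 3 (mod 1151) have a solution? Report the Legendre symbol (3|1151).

1

Reciprocity: 3 ≡ 3 and 1151 ≡ 3 (mod 4), so (3/1151) = −(1151/3).
Reduce top mod 3: now compute (2/3).
Pull out 2: since 3 ≡ 3 (mod 8), (2/3) = -1.
Reached (1/3) = 1. Collecting the sign flips along the way, the symbol is +1.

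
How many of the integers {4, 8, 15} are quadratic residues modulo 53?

(4/53) = +1 → QR.
(8/53) = -1 → non-residue.
(15/53) = +1 → QR.
Total quadratic residues among the 3: 2.

2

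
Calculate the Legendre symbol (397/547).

Euler's criterion: (397/547) ≡ 397^273 (mod 547).
397^2 ≡ 73 (mod 547)
397^4 ≡ 406 (mod 547)
397^8 ≡ 189 (mod 547)
397^16 ≡ 166 (mod 547)
397^32 ≡ 206 (mod 547)
397^64 ≡ 317 (mod 547)
397^128 ≡ 388 (mod 547)
397^256 ≡ 119 (mod 547)
397^273 = 397^(256+16+1) ≡ 546 (mod 547).
Result is 546 ≡ −1, so (397/547) = −1.

-1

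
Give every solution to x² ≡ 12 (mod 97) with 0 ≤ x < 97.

20, 77

97 ≡ 1 (mod 4), so we find a root by search.
Trying successive values, 20² = 400 ≡ 12 (mod 97). The other root is 97 − 20 = 77.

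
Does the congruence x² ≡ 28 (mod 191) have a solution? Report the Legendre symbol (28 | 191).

-1

Euler's criterion: (28/191) ≡ 28^95 (mod 191).
28^2 ≡ 20 (mod 191)
28^4 ≡ 18 (mod 191)
28^8 ≡ 133 (mod 191)
28^16 ≡ 117 (mod 191)
28^32 ≡ 128 (mod 191)
28^64 ≡ 149 (mod 191)
28^95 = 28^(64+16+8+4+2+1) ≡ 190 (mod 191).
Result is 190 ≡ −1, so (28/191) = −1.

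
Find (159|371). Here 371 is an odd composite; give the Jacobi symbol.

0

Reciprocity: 159 ≡ 3 and 371 ≡ 3 (mod 4), so (159/371) = −(371/159).
Reduce top mod 159: now compute (53/159).
Reciprocity: 53 ≡ 1 and 159 ≡ 3 (mod 4), so (53/159) = +(159/53).
Reduce top mod 53: now compute (0/53).
Top reduces to 0: gcd > 1, so the symbol is 0.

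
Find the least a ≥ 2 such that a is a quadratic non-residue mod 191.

7

(2/191) = +1, so 2 is a residue.
(3/191) = +1, so 3 is a residue.
(4/191) = +1, so 4 is a residue.
(5/191) = +1, so 5 is a residue.
(6/191) = +1, so 6 is a residue.
(7/191) = −1, so 7 is the smallest positive non-residue mod 191.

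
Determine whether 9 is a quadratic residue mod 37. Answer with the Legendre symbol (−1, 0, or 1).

Reciprocity: 9 ≡ 1 and 37 ≡ 1 (mod 4), so (9/37) = +(37/9).
Reduce top mod 9: now compute (1/9).
Reached (1/9) = 1. Collecting the sign flips along the way, the symbol is +1.

1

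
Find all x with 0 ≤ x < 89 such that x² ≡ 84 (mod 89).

23, 66

89 ≡ 1 (mod 4), so we find a root by search.
Trying successive values, 23² = 529 ≡ 84 (mod 89). The other root is 89 − 23 = 66.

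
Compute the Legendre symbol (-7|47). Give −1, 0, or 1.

First reduce: -7 ≡ 40 (mod 47).
Pull out 2^3: since 47 ≡ 7 (mod 8), (2/47) = +1, so (2/47)^3 = +1.
Reciprocity: 5 ≡ 1 and 47 ≡ 3 (mod 4), so (5/47) = +(47/5).
Reduce top mod 5: now compute (2/5).
Pull out 2: since 5 ≡ 5 (mod 8), (2/5) = -1.
Reached (1/5) = 1. Collecting the sign flips along the way, the symbol is -1.

-1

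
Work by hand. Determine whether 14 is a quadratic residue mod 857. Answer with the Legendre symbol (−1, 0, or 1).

Pull out 2: since 857 ≡ 1 (mod 8), (2/857) = +1.
Reciprocity: 7 ≡ 3 and 857 ≡ 1 (mod 4), so (7/857) = +(857/7).
Reduce top mod 7: now compute (3/7).
Reciprocity: 3 ≡ 3 and 7 ≡ 3 (mod 4), so (3/7) = −(7/3).
Reduce top mod 3: now compute (1/3).
Reached (1/3) = 1. Collecting the sign flips along the way, the symbol is -1.

-1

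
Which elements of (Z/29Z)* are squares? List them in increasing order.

1, 4, 5, 6, 7, 9, 13, 16, 20, 22, 23, 24, 25, 28

Square k = 1,…,14 (k and 29−k give the same square):
1²=1, 2²=4, 3²=9, 4²=16, 5²=25, 6²≡7, 7²≡20, 8²≡6, 9²≡23, 10²≡13, 11²≡5, 12²≡28, 13²≡24, 14²≡22 (mod 29).
So the quadratic residues mod 29 are {1, 4, 5, 6, 7, 9, 13, 16, 20, 22, 23, 24, 25, 28}.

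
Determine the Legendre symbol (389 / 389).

First reduce: 389 ≡ 0 (mod 389).
Top reduces to 0: gcd > 1, so the symbol is 0.

0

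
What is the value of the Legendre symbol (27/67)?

-1

Reciprocity: 27 ≡ 3 and 67 ≡ 3 (mod 4), so (27/67) = −(67/27).
Reduce top mod 27: now compute (13/27).
Reciprocity: 13 ≡ 1 and 27 ≡ 3 (mod 4), so (13/27) = +(27/13).
Reduce top mod 13: now compute (1/13).
Reached (1/13) = 1. Collecting the sign flips along the way, the symbol is -1.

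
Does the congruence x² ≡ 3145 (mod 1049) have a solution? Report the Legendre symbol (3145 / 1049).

Euler's criterion: (3145/1049) ≡ 1047^524 (mod 1049).
1047^2 ≡ 4 (mod 1049)
1047^4 ≡ 16 (mod 1049)
1047^8 ≡ 256 (mod 1049)
1047^16 ≡ 498 (mod 1049)
1047^32 ≡ 440 (mod 1049)
1047^64 ≡ 584 (mod 1049)
1047^128 ≡ 131 (mod 1049)
1047^256 ≡ 377 (mod 1049)
1047^512 ≡ 514 (mod 1049)
1047^524 = 1047^(512+8+4) ≡ 1 (mod 1049).
Result is 1, so (3145/1049) = 1.

1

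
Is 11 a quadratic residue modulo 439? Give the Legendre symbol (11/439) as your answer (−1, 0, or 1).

1

Reciprocity: 11 ≡ 3 and 439 ≡ 3 (mod 4), so (11/439) = −(439/11).
Reduce top mod 11: now compute (10/11).
Pull out 2: since 11 ≡ 3 (mod 8), (2/11) = -1.
Reciprocity: 5 ≡ 1 and 11 ≡ 3 (mod 4), so (5/11) = +(11/5).
Reduce top mod 5: now compute (1/5).
Reached (1/5) = 1. Collecting the sign flips along the way, the symbol is +1.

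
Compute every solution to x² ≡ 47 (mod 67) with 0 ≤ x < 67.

Since 67 ≡ 3 (mod 4), a square root of 47 is 47^((67+1)/4) = 47^17 mod 67.
Repeated squaring: 47^2≡65, 47^4≡4, 47^8≡16, 47^16≡55 (mod 67).
47^17 = 47^(16+1) ≡ 39 (mod 67).
Check: 39² = 1521 ≡ 47 (mod 67). The two roots are 28 and 39.

28, 39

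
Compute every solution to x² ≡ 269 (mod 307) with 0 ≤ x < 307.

Since 307 ≡ 3 (mod 4), a square root of 269 is 269^((307+1)/4) = 269^77 mod 307.
Repeated squaring: 269^2≡216, 269^4≡299, 269^8≡64, 269^16≡105, 269^32≡280, 269^64≡115 (mod 307).
269^77 = 269^(64+8+4+1) ≡ 24 (mod 307).
Check: 24² = 576 ≡ 269 (mod 307). The two roots are 24 and 283.

24, 283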